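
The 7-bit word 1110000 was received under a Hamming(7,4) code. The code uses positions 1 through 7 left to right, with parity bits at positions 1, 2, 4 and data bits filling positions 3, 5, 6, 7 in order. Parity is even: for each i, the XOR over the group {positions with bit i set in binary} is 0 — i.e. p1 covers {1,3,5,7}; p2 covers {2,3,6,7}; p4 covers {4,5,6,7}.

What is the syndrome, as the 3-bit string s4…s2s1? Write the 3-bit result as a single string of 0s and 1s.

000

s1 (pos 1,3,5,7): 1⊕1⊕0⊕0 = 0
s2 (pos 2,3,6,7): 1⊕1⊕0⊕0 = 0
s4 (pos 4,5,6,7): 0⊕0⊕0⊕0 = 0
Syndrome s4…s1 = 000 → no error.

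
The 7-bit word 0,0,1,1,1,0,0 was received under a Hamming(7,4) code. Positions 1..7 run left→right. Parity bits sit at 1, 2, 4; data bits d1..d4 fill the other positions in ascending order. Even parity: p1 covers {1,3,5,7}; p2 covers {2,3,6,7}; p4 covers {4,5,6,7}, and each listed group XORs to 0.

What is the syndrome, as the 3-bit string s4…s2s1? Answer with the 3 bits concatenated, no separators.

010

s1 (pos 1,3,5,7): 0⊕1⊕1⊕0 = 0
s2 (pos 2,3,6,7): 0⊕1⊕0⊕0 = 1
s4 (pos 4,5,6,7): 1⊕1⊕0⊕0 = 0
Syndrome s4…s1 = 010 → error at position 2.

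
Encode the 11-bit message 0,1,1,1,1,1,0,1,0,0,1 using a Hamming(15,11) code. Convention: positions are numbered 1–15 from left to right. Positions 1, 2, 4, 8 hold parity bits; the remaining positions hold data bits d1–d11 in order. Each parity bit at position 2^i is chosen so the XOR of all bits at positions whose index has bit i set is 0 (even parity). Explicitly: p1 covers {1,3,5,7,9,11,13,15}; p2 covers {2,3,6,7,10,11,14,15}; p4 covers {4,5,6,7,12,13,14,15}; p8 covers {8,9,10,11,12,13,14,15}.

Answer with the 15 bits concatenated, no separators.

000111101101001

Place data at non-parity positions: p1 p2 0 p4 1 1 1 p8 1 1 0 1 0 0 1
p1 (pos 1,3,5,7,9,11,13,15): XOR of data positions = 0⊕1⊕1⊕1⊕0⊕0⊕1 = 0
p2 (pos 2,3,6,7,10,11,14,15): XOR of data positions = 0⊕1⊕1⊕1⊕0⊕0⊕1 = 0
p4 (pos 4,5,6,7,12,13,14,15): XOR of data positions = 1⊕1⊕1⊕1⊕0⊕0⊕1 = 1
p8 (pos 8,9,10,11,12,13,14,15): XOR of data positions = 1⊕1⊕0⊕1⊕0⊕0⊕1 = 0
Codeword: 000111101101001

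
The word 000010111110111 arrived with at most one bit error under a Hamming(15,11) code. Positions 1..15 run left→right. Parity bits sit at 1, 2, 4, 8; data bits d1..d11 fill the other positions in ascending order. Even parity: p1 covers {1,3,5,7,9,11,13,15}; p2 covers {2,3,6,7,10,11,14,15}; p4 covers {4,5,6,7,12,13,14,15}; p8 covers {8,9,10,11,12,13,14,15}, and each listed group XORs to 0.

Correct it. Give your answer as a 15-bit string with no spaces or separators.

s1 (pos 1,3,5,7,9,11,13,15): 0⊕0⊕1⊕1⊕1⊕1⊕1⊕1 = 0
s2 (pos 2,3,6,7,10,11,14,15): 0⊕0⊕0⊕1⊕1⊕1⊕1⊕1 = 1
s4 (pos 4,5,6,7,12,13,14,15): 0⊕1⊕0⊕1⊕0⊕1⊕1⊕1 = 1
s8 (pos 8,9,10,11,12,13,14,15): 1⊕1⊕1⊕1⊕0⊕1⊕1⊕1 = 1
Syndrome s8…s1 = 1110 → error at position 14.
Flip position 14: 000010111110111 → 000010111110101

000010111110101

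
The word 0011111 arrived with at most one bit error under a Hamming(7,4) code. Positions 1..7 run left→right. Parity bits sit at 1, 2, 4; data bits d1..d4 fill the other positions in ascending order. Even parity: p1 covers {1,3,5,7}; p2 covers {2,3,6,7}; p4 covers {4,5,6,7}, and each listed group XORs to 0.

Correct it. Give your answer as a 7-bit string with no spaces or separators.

s1 (pos 1,3,5,7): 0⊕1⊕1⊕1 = 1
s2 (pos 2,3,6,7): 0⊕1⊕1⊕1 = 1
s4 (pos 4,5,6,7): 1⊕1⊕1⊕1 = 0
Syndrome s4…s1 = 011 → error at position 3.
Flip position 3: 0011111 → 0001111

0001111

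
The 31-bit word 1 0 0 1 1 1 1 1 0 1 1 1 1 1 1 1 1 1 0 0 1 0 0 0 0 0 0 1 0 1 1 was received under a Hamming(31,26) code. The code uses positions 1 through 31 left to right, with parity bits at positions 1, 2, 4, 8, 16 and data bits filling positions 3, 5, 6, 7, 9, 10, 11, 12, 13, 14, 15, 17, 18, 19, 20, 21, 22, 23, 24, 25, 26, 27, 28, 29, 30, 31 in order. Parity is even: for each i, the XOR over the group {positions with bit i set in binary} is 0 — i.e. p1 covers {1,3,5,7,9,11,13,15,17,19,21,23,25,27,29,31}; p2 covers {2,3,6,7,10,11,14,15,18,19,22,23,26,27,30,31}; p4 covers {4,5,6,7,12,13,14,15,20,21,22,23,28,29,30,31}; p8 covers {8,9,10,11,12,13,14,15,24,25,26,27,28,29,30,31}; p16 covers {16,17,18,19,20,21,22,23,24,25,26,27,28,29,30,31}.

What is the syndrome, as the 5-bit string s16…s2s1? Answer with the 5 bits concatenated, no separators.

10011

s1 (pos 1,3,5,7,9,11,13,15,17,19,21,23,25,27,29,31): 1⊕0⊕1⊕1⊕0⊕1⊕1⊕1⊕1⊕0⊕1⊕0⊕0⊕0⊕0⊕1 = 1
s2 (pos 2,3,6,7,10,11,14,15,18,19,22,23,26,27,30,31): 0⊕0⊕1⊕1⊕1⊕1⊕1⊕1⊕1⊕0⊕0⊕0⊕0⊕0⊕1⊕1 = 1
s4 (pos 4,5,6,7,12,13,14,15,20,21,22,23,28,29,30,31): 1⊕1⊕1⊕1⊕1⊕1⊕1⊕1⊕0⊕1⊕0⊕0⊕1⊕0⊕1⊕1 = 0
s8 (pos 8,9,10,11,12,13,14,15,24,25,26,27,28,29,30,31): 1⊕0⊕1⊕1⊕1⊕1⊕1⊕1⊕0⊕0⊕0⊕0⊕1⊕0⊕1⊕1 = 0
s16 (pos 16,17,18,19,20,21,22,23,24,25,26,27,28,29,30,31): 1⊕1⊕1⊕0⊕0⊕1⊕0⊕0⊕0⊕0⊕0⊕0⊕1⊕0⊕1⊕1 = 1
Syndrome s16…s1 = 10011 → error at position 19.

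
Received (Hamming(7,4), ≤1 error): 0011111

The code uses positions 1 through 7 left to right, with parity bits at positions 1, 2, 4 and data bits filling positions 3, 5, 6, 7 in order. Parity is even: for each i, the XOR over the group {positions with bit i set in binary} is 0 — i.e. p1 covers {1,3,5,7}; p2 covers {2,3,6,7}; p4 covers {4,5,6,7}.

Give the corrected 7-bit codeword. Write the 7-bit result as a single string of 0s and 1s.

s1 (pos 1,3,5,7): 0⊕1⊕1⊕1 = 1
s2 (pos 2,3,6,7): 0⊕1⊕1⊕1 = 1
s4 (pos 4,5,6,7): 1⊕1⊕1⊕1 = 0
Syndrome s4…s1 = 011 → error at position 3.
Flip position 3: 0011111 → 0001111

0001111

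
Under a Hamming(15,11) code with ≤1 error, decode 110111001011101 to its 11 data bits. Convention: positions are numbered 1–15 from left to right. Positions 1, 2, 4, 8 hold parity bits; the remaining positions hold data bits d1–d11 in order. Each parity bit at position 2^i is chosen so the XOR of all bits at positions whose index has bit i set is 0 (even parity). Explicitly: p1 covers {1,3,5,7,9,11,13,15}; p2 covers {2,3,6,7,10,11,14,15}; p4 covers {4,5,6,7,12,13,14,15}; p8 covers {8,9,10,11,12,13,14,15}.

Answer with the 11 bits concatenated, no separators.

01101011101

s1 (pos 1,3,5,7,9,11,13,15): 1⊕0⊕1⊕0⊕1⊕1⊕1⊕1 = 0
s2 (pos 2,3,6,7,10,11,14,15): 1⊕0⊕1⊕0⊕0⊕1⊕0⊕1 = 0
s4 (pos 4,5,6,7,12,13,14,15): 1⊕1⊕1⊕0⊕1⊕1⊕0⊕1 = 0
s8 (pos 8,9,10,11,12,13,14,15): 0⊕1⊕0⊕1⊕1⊕1⊕0⊕1 = 1
Syndrome s8…s1 = 1000 → error at position 8.
Flip position 8: 110111001011101 → 110111011011101
Read data bits from positions 3,5,6,7,9,10,11,12,13,14,15: 01101011101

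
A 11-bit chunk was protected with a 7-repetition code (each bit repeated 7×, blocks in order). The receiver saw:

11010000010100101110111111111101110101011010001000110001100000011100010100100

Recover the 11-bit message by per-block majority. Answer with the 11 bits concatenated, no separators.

Block 1 (1101000): 3 ones → 0
Block 2 (0010100): 2 ones → 0
Block 3 (1011101): 5 ones → 1
Block 4 (1111111): 7 ones → 1
Block 5 (1101110): 5 ones → 1
Block 6 (1010110): 4 ones → 1
Block 7 (1000100): 2 ones → 0
Block 8 (0110001): 3 ones → 0
Block 9 (1000000): 1 one → 0
Block 10 (1110001): 4 ones → 1
Block 11 (0100100): 2 ones → 0

00111100010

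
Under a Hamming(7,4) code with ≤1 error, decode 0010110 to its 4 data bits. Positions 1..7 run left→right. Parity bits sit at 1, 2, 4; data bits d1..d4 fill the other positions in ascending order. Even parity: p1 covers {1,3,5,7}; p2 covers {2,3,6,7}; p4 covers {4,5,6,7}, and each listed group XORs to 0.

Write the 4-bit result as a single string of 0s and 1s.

1110

s1 (pos 1,3,5,7): 0⊕1⊕1⊕0 = 0
s2 (pos 2,3,6,7): 0⊕1⊕1⊕0 = 0
s4 (pos 4,5,6,7): 0⊕1⊕1⊕0 = 0
Syndrome s4…s1 = 000 → no error.
Read data bits from positions 3,5,6,7: 1110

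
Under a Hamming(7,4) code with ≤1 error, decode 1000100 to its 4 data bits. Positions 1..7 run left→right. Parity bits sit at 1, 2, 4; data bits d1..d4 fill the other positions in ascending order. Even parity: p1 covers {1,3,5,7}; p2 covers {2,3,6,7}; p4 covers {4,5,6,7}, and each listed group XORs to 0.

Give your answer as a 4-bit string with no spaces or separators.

s1 (pos 1,3,5,7): 1⊕0⊕1⊕0 = 0
s2 (pos 2,3,6,7): 0⊕0⊕0⊕0 = 0
s4 (pos 4,5,6,7): 0⊕1⊕0⊕0 = 1
Syndrome s4…s1 = 100 → error at position 4.
Flip position 4: 1000100 → 1001100
Read data bits from positions 3,5,6,7: 0100

0100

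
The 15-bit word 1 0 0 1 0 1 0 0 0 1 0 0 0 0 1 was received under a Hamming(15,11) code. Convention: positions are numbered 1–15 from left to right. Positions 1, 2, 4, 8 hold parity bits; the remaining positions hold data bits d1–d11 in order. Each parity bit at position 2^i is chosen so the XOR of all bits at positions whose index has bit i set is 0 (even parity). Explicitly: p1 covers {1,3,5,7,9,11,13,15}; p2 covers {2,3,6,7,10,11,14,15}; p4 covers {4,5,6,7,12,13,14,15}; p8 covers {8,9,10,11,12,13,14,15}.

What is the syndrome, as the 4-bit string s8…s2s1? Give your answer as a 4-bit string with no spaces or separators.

s1 (pos 1,3,5,7,9,11,13,15): 1⊕0⊕0⊕0⊕0⊕0⊕0⊕1 = 0
s2 (pos 2,3,6,7,10,11,14,15): 0⊕0⊕1⊕0⊕1⊕0⊕0⊕1 = 1
s4 (pos 4,5,6,7,12,13,14,15): 1⊕0⊕1⊕0⊕0⊕0⊕0⊕1 = 1
s8 (pos 8,9,10,11,12,13,14,15): 0⊕0⊕1⊕0⊕0⊕0⊕0⊕1 = 0
Syndrome s8…s1 = 0110 → error at position 6.

0110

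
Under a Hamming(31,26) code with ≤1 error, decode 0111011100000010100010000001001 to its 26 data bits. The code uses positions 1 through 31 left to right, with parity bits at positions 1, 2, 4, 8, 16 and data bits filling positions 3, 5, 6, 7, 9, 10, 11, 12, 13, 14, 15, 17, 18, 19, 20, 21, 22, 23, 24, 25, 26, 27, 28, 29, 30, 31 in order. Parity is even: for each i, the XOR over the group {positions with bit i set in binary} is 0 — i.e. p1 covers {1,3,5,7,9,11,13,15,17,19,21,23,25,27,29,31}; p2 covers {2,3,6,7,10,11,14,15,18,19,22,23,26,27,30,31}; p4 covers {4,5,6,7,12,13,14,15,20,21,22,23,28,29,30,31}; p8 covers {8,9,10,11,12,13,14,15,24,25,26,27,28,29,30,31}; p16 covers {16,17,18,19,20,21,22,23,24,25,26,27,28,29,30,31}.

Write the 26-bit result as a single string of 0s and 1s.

s1 (pos 1,3,5,7,9,11,13,15,17,19,21,23,25,27,29,31): 0⊕1⊕0⊕1⊕0⊕0⊕0⊕1⊕1⊕0⊕1⊕0⊕0⊕0⊕0⊕1 = 0
s2 (pos 2,3,6,7,10,11,14,15,18,19,22,23,26,27,30,31): 1⊕1⊕1⊕1⊕0⊕0⊕0⊕1⊕0⊕0⊕0⊕0⊕0⊕0⊕0⊕1 = 0
s4 (pos 4,5,6,7,12,13,14,15,20,21,22,23,28,29,30,31): 1⊕0⊕1⊕1⊕0⊕0⊕0⊕1⊕0⊕1⊕0⊕0⊕1⊕0⊕0⊕1 = 1
s8 (pos 8,9,10,11,12,13,14,15,24,25,26,27,28,29,30,31): 1⊕0⊕0⊕0⊕0⊕0⊕0⊕1⊕0⊕0⊕0⊕0⊕1⊕0⊕0⊕1 = 0
s16 (pos 16,17,18,19,20,21,22,23,24,25,26,27,28,29,30,31): 0⊕1⊕0⊕0⊕0⊕1⊕0⊕0⊕0⊕0⊕0⊕0⊕1⊕0⊕0⊕1 = 0
Syndrome s16…s1 = 00100 → error at position 4.
Flip position 4: 0111011100000010100010000001001 → 0110011100000010100010000001001
Read data bits from positions 3,5,6,7,9,10,11,12,13,14,15,17,18,19,20,21,22,23,24,25,26,27,28,29,30,31: 10110000001100010000001001

10110000001100010000001001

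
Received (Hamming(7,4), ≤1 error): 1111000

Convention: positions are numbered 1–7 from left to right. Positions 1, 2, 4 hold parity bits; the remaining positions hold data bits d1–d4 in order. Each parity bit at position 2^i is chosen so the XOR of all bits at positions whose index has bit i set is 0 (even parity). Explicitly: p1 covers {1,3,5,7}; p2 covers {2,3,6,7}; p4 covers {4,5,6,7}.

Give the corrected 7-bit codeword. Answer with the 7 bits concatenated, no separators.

s1 (pos 1,3,5,7): 1⊕1⊕0⊕0 = 0
s2 (pos 2,3,6,7): 1⊕1⊕0⊕0 = 0
s4 (pos 4,5,6,7): 1⊕0⊕0⊕0 = 1
Syndrome s4…s1 = 100 → error at position 4.
Flip position 4: 1111000 → 1110000

1110000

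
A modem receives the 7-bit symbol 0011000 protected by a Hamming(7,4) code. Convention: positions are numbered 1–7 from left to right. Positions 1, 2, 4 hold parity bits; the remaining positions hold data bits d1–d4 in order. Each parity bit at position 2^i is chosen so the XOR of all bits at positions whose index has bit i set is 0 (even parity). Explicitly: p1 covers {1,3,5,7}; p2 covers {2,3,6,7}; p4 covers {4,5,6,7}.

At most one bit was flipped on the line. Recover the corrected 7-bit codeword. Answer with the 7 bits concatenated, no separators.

0011001

s1 (pos 1,3,5,7): 0⊕1⊕0⊕0 = 1
s2 (pos 2,3,6,7): 0⊕1⊕0⊕0 = 1
s4 (pos 4,5,6,7): 1⊕0⊕0⊕0 = 1
Syndrome s4…s1 = 111 → error at position 7.
Flip position 7: 0011000 → 0011001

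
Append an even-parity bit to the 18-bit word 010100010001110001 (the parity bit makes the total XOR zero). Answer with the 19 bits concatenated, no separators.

XOR of the 18 data bits: 0⊕1⊕0⊕1⊕0⊕0⊕0⊕1⊕0⊕0⊕0⊕1⊕1⊕1⊕0⊕0⊕0⊕1 = 1
Parity bit = 1 (so all 19 bits XOR to 0).

0101000100011100011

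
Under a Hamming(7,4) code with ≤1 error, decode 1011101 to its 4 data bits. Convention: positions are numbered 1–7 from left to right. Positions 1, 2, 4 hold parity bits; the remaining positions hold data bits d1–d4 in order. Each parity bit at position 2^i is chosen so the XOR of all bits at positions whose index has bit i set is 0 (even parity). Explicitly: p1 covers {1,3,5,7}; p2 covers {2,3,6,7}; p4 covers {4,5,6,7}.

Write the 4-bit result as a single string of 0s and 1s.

s1 (pos 1,3,5,7): 1⊕1⊕1⊕1 = 0
s2 (pos 2,3,6,7): 0⊕1⊕0⊕1 = 0
s4 (pos 4,5,6,7): 1⊕1⊕0⊕1 = 1
Syndrome s4…s1 = 100 → error at position 4.
Flip position 4: 1011101 → 1010101
Read data bits from positions 3,5,6,7: 1101

1101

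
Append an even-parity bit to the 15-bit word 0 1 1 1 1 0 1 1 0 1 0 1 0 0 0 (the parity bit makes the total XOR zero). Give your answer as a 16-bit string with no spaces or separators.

XOR of the 15 data bits: 0⊕1⊕1⊕1⊕1⊕0⊕1⊕1⊕0⊕1⊕0⊕1⊕0⊕0⊕0 = 0
Parity bit = 0 (so all 16 bits XOR to 0).

0111101101010000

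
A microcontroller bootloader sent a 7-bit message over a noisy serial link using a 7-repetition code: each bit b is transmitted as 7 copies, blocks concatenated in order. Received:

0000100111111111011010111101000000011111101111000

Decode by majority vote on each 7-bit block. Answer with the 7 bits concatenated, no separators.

0111011

Block 1 (0000100): 1 one → 0
Block 2 (1111111): 7 ones → 1
Block 3 (1101101): 5 ones → 1
Block 4 (0111101): 5 ones → 1
Block 5 (0000000): 0 ones → 0
Block 6 (1111110): 6 ones → 1
Block 7 (1111000): 4 ones → 1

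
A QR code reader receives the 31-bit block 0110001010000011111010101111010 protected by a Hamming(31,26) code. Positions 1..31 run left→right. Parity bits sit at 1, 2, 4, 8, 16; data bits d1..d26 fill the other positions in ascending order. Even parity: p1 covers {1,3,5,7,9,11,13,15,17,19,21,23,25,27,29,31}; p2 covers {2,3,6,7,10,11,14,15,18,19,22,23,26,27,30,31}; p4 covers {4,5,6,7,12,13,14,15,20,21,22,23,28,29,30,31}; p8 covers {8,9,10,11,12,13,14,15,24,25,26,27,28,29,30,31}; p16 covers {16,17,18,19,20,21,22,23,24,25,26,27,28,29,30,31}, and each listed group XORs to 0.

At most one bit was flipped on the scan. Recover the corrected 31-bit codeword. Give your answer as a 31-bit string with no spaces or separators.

0110001010000011111010111111010

s1 (pos 1,3,5,7,9,11,13,15,17,19,21,23,25,27,29,31): 0⊕1⊕0⊕1⊕1⊕0⊕0⊕1⊕1⊕1⊕1⊕1⊕1⊕1⊕0⊕0 = 0
s2 (pos 2,3,6,7,10,11,14,15,18,19,22,23,26,27,30,31): 1⊕1⊕0⊕1⊕0⊕0⊕0⊕1⊕1⊕1⊕0⊕1⊕1⊕1⊕1⊕0 = 0
s4 (pos 4,5,6,7,12,13,14,15,20,21,22,23,28,29,30,31): 0⊕0⊕0⊕1⊕0⊕0⊕0⊕1⊕0⊕1⊕0⊕1⊕1⊕0⊕1⊕0 = 0
s8 (pos 8,9,10,11,12,13,14,15,24,25,26,27,28,29,30,31): 0⊕1⊕0⊕0⊕0⊕0⊕0⊕1⊕0⊕1⊕1⊕1⊕1⊕0⊕1⊕0 = 1
s16 (pos 16,17,18,19,20,21,22,23,24,25,26,27,28,29,30,31): 1⊕1⊕1⊕1⊕0⊕1⊕0⊕1⊕0⊕1⊕1⊕1⊕1⊕0⊕1⊕0 = 1
Syndrome s16…s1 = 11000 → error at position 24.
Flip position 24: 0110001010000011111010101111010 → 0110001010000011111010111111010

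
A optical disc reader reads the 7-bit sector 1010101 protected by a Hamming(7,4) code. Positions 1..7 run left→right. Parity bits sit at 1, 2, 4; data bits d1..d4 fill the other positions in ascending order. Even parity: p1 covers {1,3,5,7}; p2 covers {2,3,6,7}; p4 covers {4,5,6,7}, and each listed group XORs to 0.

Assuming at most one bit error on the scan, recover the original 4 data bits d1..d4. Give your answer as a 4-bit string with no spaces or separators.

1101

s1 (pos 1,3,5,7): 1⊕1⊕1⊕1 = 0
s2 (pos 2,3,6,7): 0⊕1⊕0⊕1 = 0
s4 (pos 4,5,6,7): 0⊕1⊕0⊕1 = 0
Syndrome s4…s1 = 000 → no error.
Read data bits from positions 3,5,6,7: 1101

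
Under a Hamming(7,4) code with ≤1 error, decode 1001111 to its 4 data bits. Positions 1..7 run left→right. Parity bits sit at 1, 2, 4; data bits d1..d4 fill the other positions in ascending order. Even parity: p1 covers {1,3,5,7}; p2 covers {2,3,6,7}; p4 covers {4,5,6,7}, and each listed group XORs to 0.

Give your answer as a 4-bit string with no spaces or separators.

s1 (pos 1,3,5,7): 1⊕0⊕1⊕1 = 1
s2 (pos 2,3,6,7): 0⊕0⊕1⊕1 = 0
s4 (pos 4,5,6,7): 1⊕1⊕1⊕1 = 0
Syndrome s4…s1 = 001 → error at position 1.
Flip position 1: 1001111 → 0001111
Read data bits from positions 3,5,6,7: 0111

0111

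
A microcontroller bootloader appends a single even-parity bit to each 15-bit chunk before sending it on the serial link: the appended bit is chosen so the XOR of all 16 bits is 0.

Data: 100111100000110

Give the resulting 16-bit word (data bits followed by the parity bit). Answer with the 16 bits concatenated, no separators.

XOR of the 15 data bits: 1⊕0⊕0⊕1⊕1⊕1⊕1⊕0⊕0⊕0⊕0⊕0⊕1⊕1⊕0 = 1
Parity bit = 1 (so all 16 bits XOR to 0).

1001111000001101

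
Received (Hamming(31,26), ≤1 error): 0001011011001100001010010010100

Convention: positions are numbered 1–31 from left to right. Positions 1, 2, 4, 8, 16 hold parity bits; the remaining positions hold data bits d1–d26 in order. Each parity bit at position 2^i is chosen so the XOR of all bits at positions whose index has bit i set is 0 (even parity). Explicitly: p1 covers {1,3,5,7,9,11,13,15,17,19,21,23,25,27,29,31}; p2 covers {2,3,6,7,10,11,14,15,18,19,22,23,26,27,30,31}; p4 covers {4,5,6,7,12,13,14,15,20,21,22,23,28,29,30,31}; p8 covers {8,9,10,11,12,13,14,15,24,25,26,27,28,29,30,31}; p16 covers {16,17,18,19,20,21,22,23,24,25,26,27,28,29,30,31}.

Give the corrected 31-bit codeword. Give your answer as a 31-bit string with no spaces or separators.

s1 (pos 1,3,5,7,9,11,13,15,17,19,21,23,25,27,29,31): 0⊕0⊕0⊕1⊕1⊕0⊕1⊕0⊕0⊕1⊕1⊕0⊕0⊕1⊕1⊕0 = 1
s2 (pos 2,3,6,7,10,11,14,15,18,19,22,23,26,27,30,31): 0⊕0⊕1⊕1⊕1⊕0⊕1⊕0⊕0⊕1⊕0⊕0⊕0⊕1⊕0⊕0 = 0
s4 (pos 4,5,6,7,12,13,14,15,20,21,22,23,28,29,30,31): 1⊕0⊕1⊕1⊕0⊕1⊕1⊕0⊕0⊕1⊕0⊕0⊕0⊕1⊕0⊕0 = 1
s8 (pos 8,9,10,11,12,13,14,15,24,25,26,27,28,29,30,31): 0⊕1⊕1⊕0⊕0⊕1⊕1⊕0⊕1⊕0⊕0⊕1⊕0⊕1⊕0⊕0 = 1
s16 (pos 16,17,18,19,20,21,22,23,24,25,26,27,28,29,30,31): 0⊕0⊕0⊕1⊕0⊕1⊕0⊕0⊕1⊕0⊕0⊕1⊕0⊕1⊕0⊕0 = 1
Syndrome s16…s1 = 11101 → error at position 29.
Flip position 29: 0001011011001100001010010010100 → 0001011011001100001010010010000

0001011011001100001010010010000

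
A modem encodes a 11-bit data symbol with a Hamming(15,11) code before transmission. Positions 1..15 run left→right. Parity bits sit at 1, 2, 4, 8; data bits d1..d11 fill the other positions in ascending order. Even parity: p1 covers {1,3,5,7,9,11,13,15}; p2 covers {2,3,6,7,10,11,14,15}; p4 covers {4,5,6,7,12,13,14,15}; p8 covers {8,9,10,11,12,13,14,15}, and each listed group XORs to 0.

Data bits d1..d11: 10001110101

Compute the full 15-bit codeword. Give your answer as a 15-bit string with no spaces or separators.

101000011110101

Place data at non-parity positions: p1 p2 1 p4 0 0 0 p8 1 1 1 0 1 0 1
p1 (pos 1,3,5,7,9,11,13,15): XOR of data positions = 1⊕0⊕0⊕1⊕1⊕1⊕1 = 1
p2 (pos 2,3,6,7,10,11,14,15): XOR of data positions = 1⊕0⊕0⊕1⊕1⊕0⊕1 = 0
p4 (pos 4,5,6,7,12,13,14,15): XOR of data positions = 0⊕0⊕0⊕0⊕1⊕0⊕1 = 0
p8 (pos 8,9,10,11,12,13,14,15): XOR of data positions = 1⊕1⊕1⊕0⊕1⊕0⊕1 = 1
Codeword: 101000011110101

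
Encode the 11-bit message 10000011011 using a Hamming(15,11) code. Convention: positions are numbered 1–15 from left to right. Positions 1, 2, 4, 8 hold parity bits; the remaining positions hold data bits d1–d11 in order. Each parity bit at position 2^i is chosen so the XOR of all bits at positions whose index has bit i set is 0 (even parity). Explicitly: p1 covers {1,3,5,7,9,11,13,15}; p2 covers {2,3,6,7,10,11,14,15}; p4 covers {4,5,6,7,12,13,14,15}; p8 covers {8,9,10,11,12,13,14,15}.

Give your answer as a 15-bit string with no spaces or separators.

101100000011011

Place data at non-parity positions: p1 p2 1 p4 0 0 0 p8 0 0 1 1 0 1 1
p1 (pos 1,3,5,7,9,11,13,15): XOR of data positions = 1⊕0⊕0⊕0⊕1⊕0⊕1 = 1
p2 (pos 2,3,6,7,10,11,14,15): XOR of data positions = 1⊕0⊕0⊕0⊕1⊕1⊕1 = 0
p4 (pos 4,5,6,7,12,13,14,15): XOR of data positions = 0⊕0⊕0⊕1⊕0⊕1⊕1 = 1
p8 (pos 8,9,10,11,12,13,14,15): XOR of data positions = 0⊕0⊕1⊕1⊕0⊕1⊕1 = 0
Codeword: 101100000011011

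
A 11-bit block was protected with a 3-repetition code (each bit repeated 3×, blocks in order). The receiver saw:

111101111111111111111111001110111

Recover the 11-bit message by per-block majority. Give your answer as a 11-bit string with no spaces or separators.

Block 1 (111): 3 ones → 1
Block 2 (101): 2 ones → 1
Block 3 (111): 3 ones → 1
Block 4 (111): 3 ones → 1
Block 5 (111): 3 ones → 1
Block 6 (111): 3 ones → 1
Block 7 (111): 3 ones → 1
Block 8 (111): 3 ones → 1
Block 9 (001): 1 one → 0
Block 10 (110): 2 ones → 1
Block 11 (111): 3 ones → 1

11111111011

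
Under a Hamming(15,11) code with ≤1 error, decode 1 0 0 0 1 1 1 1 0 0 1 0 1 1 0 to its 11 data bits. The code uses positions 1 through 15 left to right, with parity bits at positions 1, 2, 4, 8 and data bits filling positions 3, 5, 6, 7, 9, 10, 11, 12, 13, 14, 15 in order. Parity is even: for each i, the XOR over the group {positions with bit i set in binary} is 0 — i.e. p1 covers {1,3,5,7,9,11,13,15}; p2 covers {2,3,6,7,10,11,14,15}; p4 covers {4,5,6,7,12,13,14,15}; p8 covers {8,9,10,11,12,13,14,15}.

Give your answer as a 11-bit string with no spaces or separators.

s1 (pos 1,3,5,7,9,11,13,15): 1⊕0⊕1⊕1⊕0⊕1⊕1⊕0 = 1
s2 (pos 2,3,6,7,10,11,14,15): 0⊕0⊕1⊕1⊕0⊕1⊕1⊕0 = 0
s4 (pos 4,5,6,7,12,13,14,15): 0⊕1⊕1⊕1⊕0⊕1⊕1⊕0 = 1
s8 (pos 8,9,10,11,12,13,14,15): 1⊕0⊕0⊕1⊕0⊕1⊕1⊕0 = 0
Syndrome s8…s1 = 0101 → error at position 5.
Flip position 5: 100011110010110 → 100001110010110
Read data bits from positions 3,5,6,7,9,10,11,12,13,14,15: 00110010110

00110010110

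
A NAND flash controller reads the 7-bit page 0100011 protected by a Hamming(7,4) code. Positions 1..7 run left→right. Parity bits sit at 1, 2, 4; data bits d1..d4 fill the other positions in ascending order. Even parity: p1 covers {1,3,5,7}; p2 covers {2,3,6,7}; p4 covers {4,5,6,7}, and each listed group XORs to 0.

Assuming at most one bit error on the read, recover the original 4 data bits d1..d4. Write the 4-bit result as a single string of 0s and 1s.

s1 (pos 1,3,5,7): 0⊕0⊕0⊕1 = 1
s2 (pos 2,3,6,7): 1⊕0⊕1⊕1 = 1
s4 (pos 4,5,6,7): 0⊕0⊕1⊕1 = 0
Syndrome s4…s1 = 011 → error at position 3.
Flip position 3: 0100011 → 0110011
Read data bits from positions 3,5,6,7: 1011

1011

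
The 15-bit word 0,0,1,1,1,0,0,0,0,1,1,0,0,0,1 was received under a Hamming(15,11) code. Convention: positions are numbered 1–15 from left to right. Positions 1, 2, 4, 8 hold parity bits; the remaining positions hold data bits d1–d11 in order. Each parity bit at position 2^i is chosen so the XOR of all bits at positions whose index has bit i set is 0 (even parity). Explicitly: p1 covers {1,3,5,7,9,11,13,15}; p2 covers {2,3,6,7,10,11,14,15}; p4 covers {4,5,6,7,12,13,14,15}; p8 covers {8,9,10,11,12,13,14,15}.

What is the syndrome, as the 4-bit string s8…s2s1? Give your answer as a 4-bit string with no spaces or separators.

s1 (pos 1,3,5,7,9,11,13,15): 0⊕1⊕1⊕0⊕0⊕1⊕0⊕1 = 0
s2 (pos 2,3,6,7,10,11,14,15): 0⊕1⊕0⊕0⊕1⊕1⊕0⊕1 = 0
s4 (pos 4,5,6,7,12,13,14,15): 1⊕1⊕0⊕0⊕0⊕0⊕0⊕1 = 1
s8 (pos 8,9,10,11,12,13,14,15): 0⊕0⊕1⊕1⊕0⊕0⊕0⊕1 = 1
Syndrome s8…s1 = 1100 → error at position 12.

1100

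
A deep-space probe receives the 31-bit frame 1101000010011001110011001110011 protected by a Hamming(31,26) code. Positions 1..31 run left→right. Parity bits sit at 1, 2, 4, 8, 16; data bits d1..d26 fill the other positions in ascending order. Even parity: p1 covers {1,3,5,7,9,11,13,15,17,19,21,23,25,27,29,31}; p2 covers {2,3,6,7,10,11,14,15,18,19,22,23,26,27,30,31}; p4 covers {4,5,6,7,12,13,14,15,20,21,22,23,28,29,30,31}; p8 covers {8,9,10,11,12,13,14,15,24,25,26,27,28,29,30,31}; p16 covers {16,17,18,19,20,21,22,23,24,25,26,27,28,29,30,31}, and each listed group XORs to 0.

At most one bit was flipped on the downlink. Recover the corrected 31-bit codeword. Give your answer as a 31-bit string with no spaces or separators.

1101010010011001110011001110011

s1 (pos 1,3,5,7,9,11,13,15,17,19,21,23,25,27,29,31): 1⊕0⊕0⊕0⊕1⊕0⊕1⊕0⊕1⊕0⊕1⊕0⊕1⊕1⊕0⊕1 = 0
s2 (pos 2,3,6,7,10,11,14,15,18,19,22,23,26,27,30,31): 1⊕0⊕0⊕0⊕0⊕0⊕0⊕0⊕1⊕0⊕1⊕0⊕1⊕1⊕1⊕1 = 1
s4 (pos 4,5,6,7,12,13,14,15,20,21,22,23,28,29,30,31): 1⊕0⊕0⊕0⊕1⊕1⊕0⊕0⊕0⊕1⊕1⊕0⊕0⊕0⊕1⊕1 = 1
s8 (pos 8,9,10,11,12,13,14,15,24,25,26,27,28,29,30,31): 0⊕1⊕0⊕0⊕1⊕1⊕0⊕0⊕0⊕1⊕1⊕1⊕0⊕0⊕1⊕1 = 0
s16 (pos 16,17,18,19,20,21,22,23,24,25,26,27,28,29,30,31): 1⊕1⊕1⊕0⊕0⊕1⊕1⊕0⊕0⊕1⊕1⊕1⊕0⊕0⊕1⊕1 = 0
Syndrome s16…s1 = 00110 → error at position 6.
Flip position 6: 1101000010011001110011001110011 → 1101010010011001110011001110011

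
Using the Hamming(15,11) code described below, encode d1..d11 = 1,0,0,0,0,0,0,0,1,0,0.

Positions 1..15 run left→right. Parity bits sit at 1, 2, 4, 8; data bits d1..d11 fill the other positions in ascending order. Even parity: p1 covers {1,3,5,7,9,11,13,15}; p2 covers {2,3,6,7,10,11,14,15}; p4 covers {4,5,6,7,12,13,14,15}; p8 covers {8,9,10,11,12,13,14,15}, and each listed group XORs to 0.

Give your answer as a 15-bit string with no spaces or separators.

Place data at non-parity positions: p1 p2 1 p4 0 0 0 p8 0 0 0 0 1 0 0
p1 (pos 1,3,5,7,9,11,13,15): XOR of data positions = 1⊕0⊕0⊕0⊕0⊕1⊕0 = 0
p2 (pos 2,3,6,7,10,11,14,15): XOR of data positions = 1⊕0⊕0⊕0⊕0⊕0⊕0 = 1
p4 (pos 4,5,6,7,12,13,14,15): XOR of data positions = 0⊕0⊕0⊕0⊕1⊕0⊕0 = 1
p8 (pos 8,9,10,11,12,13,14,15): XOR of data positions = 0⊕0⊕0⊕0⊕1⊕0⊕0 = 1
Codeword: 011100010000100

011100010000100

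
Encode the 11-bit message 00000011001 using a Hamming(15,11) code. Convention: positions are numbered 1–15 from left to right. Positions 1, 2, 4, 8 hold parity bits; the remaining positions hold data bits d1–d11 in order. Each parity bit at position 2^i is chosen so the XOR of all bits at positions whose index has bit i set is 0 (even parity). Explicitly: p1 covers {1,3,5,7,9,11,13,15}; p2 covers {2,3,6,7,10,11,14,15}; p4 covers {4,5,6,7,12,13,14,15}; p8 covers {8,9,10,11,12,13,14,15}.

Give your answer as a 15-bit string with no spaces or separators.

Place data at non-parity positions: p1 p2 0 p4 0 0 0 p8 0 0 1 1 0 0 1
p1 (pos 1,3,5,7,9,11,13,15): XOR of data positions = 0⊕0⊕0⊕0⊕1⊕0⊕1 = 0
p2 (pos 2,3,6,7,10,11,14,15): XOR of data positions = 0⊕0⊕0⊕0⊕1⊕0⊕1 = 0
p4 (pos 4,5,6,7,12,13,14,15): XOR of data positions = 0⊕0⊕0⊕1⊕0⊕0⊕1 = 0
p8 (pos 8,9,10,11,12,13,14,15): XOR of data positions = 0⊕0⊕1⊕1⊕0⊕0⊕1 = 1
Codeword: 000000010011001

000000010011001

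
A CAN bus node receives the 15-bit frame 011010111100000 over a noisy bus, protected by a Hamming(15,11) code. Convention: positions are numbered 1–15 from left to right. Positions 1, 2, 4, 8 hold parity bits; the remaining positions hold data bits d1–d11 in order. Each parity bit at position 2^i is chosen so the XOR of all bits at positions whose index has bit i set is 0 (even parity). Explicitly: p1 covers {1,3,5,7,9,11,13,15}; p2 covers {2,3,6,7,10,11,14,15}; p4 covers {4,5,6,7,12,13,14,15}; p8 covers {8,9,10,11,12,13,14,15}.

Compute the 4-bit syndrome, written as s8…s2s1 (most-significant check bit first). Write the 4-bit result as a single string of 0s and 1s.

s1 (pos 1,3,5,7,9,11,13,15): 0⊕1⊕1⊕1⊕1⊕0⊕0⊕0 = 0
s2 (pos 2,3,6,7,10,11,14,15): 1⊕1⊕0⊕1⊕1⊕0⊕0⊕0 = 0
s4 (pos 4,5,6,7,12,13,14,15): 0⊕1⊕0⊕1⊕0⊕0⊕0⊕0 = 0
s8 (pos 8,9,10,11,12,13,14,15): 1⊕1⊕1⊕0⊕0⊕0⊕0⊕0 = 1
Syndrome s8…s1 = 1000 → error at position 8.

1000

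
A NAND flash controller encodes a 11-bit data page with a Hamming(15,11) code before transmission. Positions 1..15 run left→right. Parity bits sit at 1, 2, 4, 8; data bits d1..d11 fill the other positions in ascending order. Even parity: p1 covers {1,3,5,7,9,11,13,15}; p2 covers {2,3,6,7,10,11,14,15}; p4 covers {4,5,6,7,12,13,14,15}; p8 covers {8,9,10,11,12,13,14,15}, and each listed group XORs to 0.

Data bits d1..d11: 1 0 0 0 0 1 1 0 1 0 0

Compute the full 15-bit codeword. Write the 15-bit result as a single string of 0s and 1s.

111100010110100

Place data at non-parity positions: p1 p2 1 p4 0 0 0 p8 0 1 1 0 1 0 0
p1 (pos 1,3,5,7,9,11,13,15): XOR of data positions = 1⊕0⊕0⊕0⊕1⊕1⊕0 = 1
p2 (pos 2,3,6,7,10,11,14,15): XOR of data positions = 1⊕0⊕0⊕1⊕1⊕0⊕0 = 1
p4 (pos 4,5,6,7,12,13,14,15): XOR of data positions = 0⊕0⊕0⊕0⊕1⊕0⊕0 = 1
p8 (pos 8,9,10,11,12,13,14,15): XOR of data positions = 0⊕1⊕1⊕0⊕1⊕0⊕0 = 1
Codeword: 111100010110100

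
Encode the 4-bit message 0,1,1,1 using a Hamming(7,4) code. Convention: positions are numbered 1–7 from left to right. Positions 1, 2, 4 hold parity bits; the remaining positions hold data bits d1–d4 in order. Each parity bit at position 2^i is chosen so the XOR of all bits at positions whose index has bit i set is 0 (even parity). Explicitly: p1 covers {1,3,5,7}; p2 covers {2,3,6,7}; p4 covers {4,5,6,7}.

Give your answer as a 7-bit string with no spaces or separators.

Place data at non-parity positions: p1 p2 0 p4 1 1 1
p1 (pos 1,3,5,7): XOR of data positions = 0⊕1⊕1 = 0
p2 (pos 2,3,6,7): XOR of data positions = 0⊕1⊕1 = 0
p4 (pos 4,5,6,7): XOR of data positions = 1⊕1⊕1 = 1
Codeword: 0001111

0001111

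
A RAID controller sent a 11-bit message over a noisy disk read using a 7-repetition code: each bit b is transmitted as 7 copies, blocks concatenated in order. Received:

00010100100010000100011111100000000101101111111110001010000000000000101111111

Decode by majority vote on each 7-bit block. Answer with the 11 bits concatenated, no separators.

Block 1 (0001010): 2 ones → 0
Block 2 (0100010): 2 ones → 0
Block 3 (0001000): 1 one → 0
Block 4 (1111110): 6 ones → 1
Block 5 (0000000): 0 ones → 0
Block 6 (1011011): 5 ones → 1
Block 7 (1111111): 7 ones → 1
Block 8 (0001010): 2 ones → 0
Block 9 (0000000): 0 ones → 0
Block 10 (0000010): 1 one → 0
Block 11 (1111111): 7 ones → 1

00010110001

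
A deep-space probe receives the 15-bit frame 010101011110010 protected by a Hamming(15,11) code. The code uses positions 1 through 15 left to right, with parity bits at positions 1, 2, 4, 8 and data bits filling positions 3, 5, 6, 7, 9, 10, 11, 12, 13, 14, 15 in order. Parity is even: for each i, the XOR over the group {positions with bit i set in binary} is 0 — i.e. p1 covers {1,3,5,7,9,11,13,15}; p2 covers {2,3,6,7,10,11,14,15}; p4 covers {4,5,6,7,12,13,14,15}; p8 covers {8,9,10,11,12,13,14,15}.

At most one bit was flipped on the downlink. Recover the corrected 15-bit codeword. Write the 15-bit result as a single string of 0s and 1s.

s1 (pos 1,3,5,7,9,11,13,15): 0⊕0⊕0⊕0⊕1⊕1⊕0⊕0 = 0
s2 (pos 2,3,6,7,10,11,14,15): 1⊕0⊕1⊕0⊕1⊕1⊕1⊕0 = 1
s4 (pos 4,5,6,7,12,13,14,15): 1⊕0⊕1⊕0⊕0⊕0⊕1⊕0 = 1
s8 (pos 8,9,10,11,12,13,14,15): 1⊕1⊕1⊕1⊕0⊕0⊕1⊕0 = 1
Syndrome s8…s1 = 1110 → error at position 14.
Flip position 14: 010101011110010 → 010101011110000

010101011110000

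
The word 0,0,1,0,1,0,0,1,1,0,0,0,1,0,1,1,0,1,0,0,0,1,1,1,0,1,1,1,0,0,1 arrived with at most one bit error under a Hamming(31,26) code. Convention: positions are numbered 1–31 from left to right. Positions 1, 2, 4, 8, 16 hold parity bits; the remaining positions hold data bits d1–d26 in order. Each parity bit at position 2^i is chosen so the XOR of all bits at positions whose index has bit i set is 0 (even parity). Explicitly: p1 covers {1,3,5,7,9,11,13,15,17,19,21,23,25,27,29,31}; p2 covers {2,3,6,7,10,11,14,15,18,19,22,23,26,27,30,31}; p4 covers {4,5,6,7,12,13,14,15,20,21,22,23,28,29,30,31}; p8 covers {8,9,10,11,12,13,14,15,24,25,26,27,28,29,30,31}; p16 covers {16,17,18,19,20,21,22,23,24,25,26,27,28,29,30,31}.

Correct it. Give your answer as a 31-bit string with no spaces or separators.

0010100110001011010001110110001

s1 (pos 1,3,5,7,9,11,13,15,17,19,21,23,25,27,29,31): 0⊕1⊕1⊕0⊕1⊕0⊕1⊕1⊕0⊕0⊕0⊕1⊕0⊕1⊕0⊕1 = 0
s2 (pos 2,3,6,7,10,11,14,15,18,19,22,23,26,27,30,31): 0⊕1⊕0⊕0⊕0⊕0⊕0⊕1⊕1⊕0⊕1⊕1⊕1⊕1⊕0⊕1 = 0
s4 (pos 4,5,6,7,12,13,14,15,20,21,22,23,28,29,30,31): 0⊕1⊕0⊕0⊕0⊕1⊕0⊕1⊕0⊕0⊕1⊕1⊕1⊕0⊕0⊕1 = 1
s8 (pos 8,9,10,11,12,13,14,15,24,25,26,27,28,29,30,31): 1⊕1⊕0⊕0⊕0⊕1⊕0⊕1⊕1⊕0⊕1⊕1⊕1⊕0⊕0⊕1 = 1
s16 (pos 16,17,18,19,20,21,22,23,24,25,26,27,28,29,30,31): 1⊕0⊕1⊕0⊕0⊕0⊕1⊕1⊕1⊕0⊕1⊕1⊕1⊕0⊕0⊕1 = 1
Syndrome s16…s1 = 11100 → error at position 28.
Flip position 28: 0010100110001011010001110111001 → 0010100110001011010001110110001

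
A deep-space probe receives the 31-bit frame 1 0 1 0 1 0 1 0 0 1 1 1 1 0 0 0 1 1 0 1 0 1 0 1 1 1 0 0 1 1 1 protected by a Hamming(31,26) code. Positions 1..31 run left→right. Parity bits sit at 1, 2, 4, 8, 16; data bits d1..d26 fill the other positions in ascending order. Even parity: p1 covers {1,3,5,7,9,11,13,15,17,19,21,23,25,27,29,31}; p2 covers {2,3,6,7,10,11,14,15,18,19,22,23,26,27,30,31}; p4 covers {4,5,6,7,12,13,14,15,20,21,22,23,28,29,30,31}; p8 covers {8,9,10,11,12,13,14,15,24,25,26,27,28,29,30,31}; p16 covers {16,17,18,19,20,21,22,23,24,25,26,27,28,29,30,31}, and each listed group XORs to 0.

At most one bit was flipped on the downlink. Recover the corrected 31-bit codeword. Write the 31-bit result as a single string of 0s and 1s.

s1 (pos 1,3,5,7,9,11,13,15,17,19,21,23,25,27,29,31): 1⊕1⊕1⊕1⊕0⊕1⊕1⊕0⊕1⊕0⊕0⊕0⊕1⊕0⊕1⊕1 = 0
s2 (pos 2,3,6,7,10,11,14,15,18,19,22,23,26,27,30,31): 0⊕1⊕0⊕1⊕1⊕1⊕0⊕0⊕1⊕0⊕1⊕0⊕1⊕0⊕1⊕1 = 1
s4 (pos 4,5,6,7,12,13,14,15,20,21,22,23,28,29,30,31): 0⊕1⊕0⊕1⊕1⊕1⊕0⊕0⊕1⊕0⊕1⊕0⊕0⊕1⊕1⊕1 = 1
s8 (pos 8,9,10,11,12,13,14,15,24,25,26,27,28,29,30,31): 0⊕0⊕1⊕1⊕1⊕1⊕0⊕0⊕1⊕1⊕1⊕0⊕0⊕1⊕1⊕1 = 0
s16 (pos 16,17,18,19,20,21,22,23,24,25,26,27,28,29,30,31): 0⊕1⊕1⊕0⊕1⊕0⊕1⊕0⊕1⊕1⊕1⊕0⊕0⊕1⊕1⊕1 = 0
Syndrome s16…s1 = 00110 → error at position 6.
Flip position 6: 1010101001111000110101011100111 → 1010111001111000110101011100111

1010111001111000110101011100111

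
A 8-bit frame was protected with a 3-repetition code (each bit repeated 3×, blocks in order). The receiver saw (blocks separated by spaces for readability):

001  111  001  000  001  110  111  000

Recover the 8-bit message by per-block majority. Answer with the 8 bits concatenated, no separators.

01000110

Block 1 (001): 1 one → 0
Block 2 (111): 3 ones → 1
Block 3 (001): 1 one → 0
Block 4 (000): 0 ones → 0
Block 5 (001): 1 one → 0
Block 6 (110): 2 ones → 1
Block 7 (111): 3 ones → 1
Block 8 (000): 0 ones → 0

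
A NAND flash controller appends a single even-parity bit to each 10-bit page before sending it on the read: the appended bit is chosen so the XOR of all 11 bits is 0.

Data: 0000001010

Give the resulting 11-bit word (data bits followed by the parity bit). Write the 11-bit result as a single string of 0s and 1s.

00000010100

XOR of the 10 data bits: 0⊕0⊕0⊕0⊕0⊕0⊕1⊕0⊕1⊕0 = 0
Parity bit = 0 (so all 11 bits XOR to 0).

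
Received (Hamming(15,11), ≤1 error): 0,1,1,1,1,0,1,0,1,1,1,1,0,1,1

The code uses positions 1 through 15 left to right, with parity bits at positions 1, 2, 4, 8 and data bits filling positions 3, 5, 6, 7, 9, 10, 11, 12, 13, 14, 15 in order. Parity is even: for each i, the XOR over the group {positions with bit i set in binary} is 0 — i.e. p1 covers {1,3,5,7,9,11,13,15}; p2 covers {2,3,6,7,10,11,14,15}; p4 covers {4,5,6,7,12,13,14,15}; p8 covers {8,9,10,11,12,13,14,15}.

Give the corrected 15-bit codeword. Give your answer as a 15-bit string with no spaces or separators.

s1 (pos 1,3,5,7,9,11,13,15): 0⊕1⊕1⊕1⊕1⊕1⊕0⊕1 = 0
s2 (pos 2,3,6,7,10,11,14,15): 1⊕1⊕0⊕1⊕1⊕1⊕1⊕1 = 1
s4 (pos 4,5,6,7,12,13,14,15): 1⊕1⊕0⊕1⊕1⊕0⊕1⊕1 = 0
s8 (pos 8,9,10,11,12,13,14,15): 0⊕1⊕1⊕1⊕1⊕0⊕1⊕1 = 0
Syndrome s8…s1 = 0010 → error at position 2.
Flip position 2: 011110101111011 → 001110101111011

001110101111011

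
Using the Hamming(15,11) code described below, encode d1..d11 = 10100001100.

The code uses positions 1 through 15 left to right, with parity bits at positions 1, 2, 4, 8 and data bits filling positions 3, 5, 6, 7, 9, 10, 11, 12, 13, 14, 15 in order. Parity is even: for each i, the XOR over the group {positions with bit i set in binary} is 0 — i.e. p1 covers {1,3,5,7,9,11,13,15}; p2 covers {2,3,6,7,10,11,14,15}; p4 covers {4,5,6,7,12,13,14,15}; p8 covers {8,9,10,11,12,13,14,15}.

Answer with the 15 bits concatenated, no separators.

001101000001100

Place data at non-parity positions: p1 p2 1 p4 0 1 0 p8 0 0 0 1 1 0 0
p1 (pos 1,3,5,7,9,11,13,15): XOR of data positions = 1⊕0⊕0⊕0⊕0⊕1⊕0 = 0
p2 (pos 2,3,6,7,10,11,14,15): XOR of data positions = 1⊕1⊕0⊕0⊕0⊕0⊕0 = 0
p4 (pos 4,5,6,7,12,13,14,15): XOR of data positions = 0⊕1⊕0⊕1⊕1⊕0⊕0 = 1
p8 (pos 8,9,10,11,12,13,14,15): XOR of data positions = 0⊕0⊕0⊕1⊕1⊕0⊕0 = 0
Codeword: 001101000001100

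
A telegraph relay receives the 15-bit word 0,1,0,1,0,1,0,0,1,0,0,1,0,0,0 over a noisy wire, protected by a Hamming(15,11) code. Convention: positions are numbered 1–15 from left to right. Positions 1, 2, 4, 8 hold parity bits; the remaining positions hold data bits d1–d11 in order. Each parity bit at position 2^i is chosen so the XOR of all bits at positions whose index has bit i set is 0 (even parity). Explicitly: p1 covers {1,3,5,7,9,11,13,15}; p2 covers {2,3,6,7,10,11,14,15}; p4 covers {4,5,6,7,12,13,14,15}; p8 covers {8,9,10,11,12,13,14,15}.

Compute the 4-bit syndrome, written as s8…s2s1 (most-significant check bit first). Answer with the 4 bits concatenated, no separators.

s1 (pos 1,3,5,7,9,11,13,15): 0⊕0⊕0⊕0⊕1⊕0⊕0⊕0 = 1
s2 (pos 2,3,6,7,10,11,14,15): 1⊕0⊕1⊕0⊕0⊕0⊕0⊕0 = 0
s4 (pos 4,5,6,7,12,13,14,15): 1⊕0⊕1⊕0⊕1⊕0⊕0⊕0 = 1
s8 (pos 8,9,10,11,12,13,14,15): 0⊕1⊕0⊕0⊕1⊕0⊕0⊕0 = 0
Syndrome s8…s1 = 0101 → error at position 5.

0101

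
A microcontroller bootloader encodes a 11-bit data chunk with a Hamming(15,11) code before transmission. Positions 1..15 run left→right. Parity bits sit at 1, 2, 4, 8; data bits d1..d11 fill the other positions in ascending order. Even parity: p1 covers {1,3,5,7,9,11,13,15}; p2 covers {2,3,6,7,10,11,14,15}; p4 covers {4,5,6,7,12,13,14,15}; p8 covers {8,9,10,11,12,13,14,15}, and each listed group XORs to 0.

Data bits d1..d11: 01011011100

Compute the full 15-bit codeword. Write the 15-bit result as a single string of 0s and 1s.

Place data at non-parity positions: p1 p2 0 p4 1 0 1 p8 1 0 1 1 1 0 0
p1 (pos 1,3,5,7,9,11,13,15): XOR of data positions = 0⊕1⊕1⊕1⊕1⊕1⊕0 = 1
p2 (pos 2,3,6,7,10,11,14,15): XOR of data positions = 0⊕0⊕1⊕0⊕1⊕0⊕0 = 0
p4 (pos 4,5,6,7,12,13,14,15): XOR of data positions = 1⊕0⊕1⊕1⊕1⊕0⊕0 = 0
p8 (pos 8,9,10,11,12,13,14,15): XOR of data positions = 1⊕0⊕1⊕1⊕1⊕0⊕0 = 0
Codeword: 100010101011100

100010101011100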